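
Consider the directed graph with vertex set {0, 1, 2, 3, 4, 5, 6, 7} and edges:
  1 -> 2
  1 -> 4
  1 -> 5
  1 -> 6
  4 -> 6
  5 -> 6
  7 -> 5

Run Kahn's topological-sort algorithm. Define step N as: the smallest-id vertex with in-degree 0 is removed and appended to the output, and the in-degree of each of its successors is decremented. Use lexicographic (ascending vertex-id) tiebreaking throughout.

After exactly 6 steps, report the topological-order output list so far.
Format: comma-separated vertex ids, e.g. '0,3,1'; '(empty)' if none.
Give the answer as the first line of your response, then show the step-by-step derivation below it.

0,1,2,3,4,7

step 1: output 0; order=[0]; indeg=(0,0,1,0,1,2,3,0)
step 2: output 1; order=[0,1]; indeg=(0,0,0,0,0,1,2,0)
step 3: output 2; order=[0,1,2]; indeg=(0,0,0,0,0,1,2,0)
step 4: output 3; order=[0,1,2,3]; indeg=(0,0,0,0,0,1,2,0)
step 5: output 4; order=[0,1,2,3,4]; indeg=(0,0,0,0,0,1,1,0)
step 6: output 7; order=[0,1,2,3,4,7]; indeg=(0,0,0,0,0,0,1,0)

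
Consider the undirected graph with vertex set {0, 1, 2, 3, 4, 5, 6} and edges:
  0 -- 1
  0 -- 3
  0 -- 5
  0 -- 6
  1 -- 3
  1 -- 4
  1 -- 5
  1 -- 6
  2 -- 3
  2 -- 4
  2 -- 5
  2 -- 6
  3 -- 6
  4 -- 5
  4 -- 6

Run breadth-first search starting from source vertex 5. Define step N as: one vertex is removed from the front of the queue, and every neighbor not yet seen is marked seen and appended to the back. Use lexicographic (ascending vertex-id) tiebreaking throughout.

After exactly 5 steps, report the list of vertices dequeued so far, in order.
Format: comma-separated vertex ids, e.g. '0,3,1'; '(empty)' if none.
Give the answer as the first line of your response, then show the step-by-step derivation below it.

5,0,1,2,4

step 1: dequeue 5; queue=[0,1,2,4]; order=5
step 2: dequeue 0; queue=[1,2,4,3,6]; order=5,0
step 3: dequeue 1; queue=[2,4,3,6]; order=5,0,1
step 4: dequeue 2; queue=[4,3,6]; order=5,0,1,2
step 5: dequeue 4; queue=[3,6]; order=5,0,1,2,4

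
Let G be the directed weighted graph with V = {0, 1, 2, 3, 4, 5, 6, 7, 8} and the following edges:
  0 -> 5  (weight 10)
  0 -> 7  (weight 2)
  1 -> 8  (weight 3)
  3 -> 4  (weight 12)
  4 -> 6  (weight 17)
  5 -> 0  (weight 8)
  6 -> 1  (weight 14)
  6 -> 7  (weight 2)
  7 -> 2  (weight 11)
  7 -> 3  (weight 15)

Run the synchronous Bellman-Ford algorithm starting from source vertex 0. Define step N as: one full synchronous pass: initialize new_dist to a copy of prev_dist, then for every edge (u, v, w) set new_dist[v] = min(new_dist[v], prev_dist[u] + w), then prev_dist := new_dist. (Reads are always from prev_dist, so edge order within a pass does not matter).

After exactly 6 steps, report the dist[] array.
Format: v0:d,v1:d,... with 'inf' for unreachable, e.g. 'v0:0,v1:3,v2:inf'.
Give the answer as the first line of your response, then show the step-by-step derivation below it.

v0:0,v1:60,v2:13,v3:17,v4:29,v5:10,v6:46,v7:2,v8:63

step 1: dist = v0:0,v1:inf,v2:inf,v3:inf,v4:inf,v5:10,v6:inf,v7:2,v8:inf
step 2: dist = v0:0,v1:inf,v2:13,v3:17,v4:inf,v5:10,v6:inf,v7:2,v8:inf
step 3: dist = v0:0,v1:inf,v2:13,v3:17,v4:29,v5:10,v6:inf,v7:2,v8:inf
step 4: dist = v0:0,v1:inf,v2:13,v3:17,v4:29,v5:10,v6:46,v7:2,v8:inf
step 5: dist = v0:0,v1:60,v2:13,v3:17,v4:29,v5:10,v6:46,v7:2,v8:inf
step 6: dist = v0:0,v1:60,v2:13,v3:17,v4:29,v5:10,v6:46,v7:2,v8:63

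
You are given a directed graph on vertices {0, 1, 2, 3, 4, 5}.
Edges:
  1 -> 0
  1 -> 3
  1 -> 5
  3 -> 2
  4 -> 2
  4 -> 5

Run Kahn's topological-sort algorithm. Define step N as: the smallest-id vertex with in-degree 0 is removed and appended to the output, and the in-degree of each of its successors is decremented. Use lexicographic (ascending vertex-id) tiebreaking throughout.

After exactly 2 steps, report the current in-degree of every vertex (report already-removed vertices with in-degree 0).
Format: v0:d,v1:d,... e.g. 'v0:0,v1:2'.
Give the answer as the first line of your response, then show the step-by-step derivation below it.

v0:0,v1:0,v2:2,v3:0,v4:0,v5:1

step 1: output 1; order=[1]; indeg=(0,0,2,0,0,1)
step 2: output 0; order=[1,0]; indeg=(0,0,2,0,0,1)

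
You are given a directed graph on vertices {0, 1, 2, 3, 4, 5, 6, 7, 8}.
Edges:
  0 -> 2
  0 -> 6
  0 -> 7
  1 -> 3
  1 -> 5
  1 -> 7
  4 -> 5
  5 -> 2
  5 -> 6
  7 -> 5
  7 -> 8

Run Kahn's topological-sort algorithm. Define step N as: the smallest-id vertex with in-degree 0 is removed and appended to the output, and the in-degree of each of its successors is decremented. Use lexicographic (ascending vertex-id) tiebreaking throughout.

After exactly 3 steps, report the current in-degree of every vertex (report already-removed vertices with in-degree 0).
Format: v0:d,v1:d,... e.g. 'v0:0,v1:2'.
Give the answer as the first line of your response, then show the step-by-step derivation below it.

v0:0,v1:0,v2:1,v3:0,v4:0,v5:2,v6:1,v7:0,v8:1

step 1: output 0; order=[0]; indeg=(0,0,1,1,0,3,1,1,1)
step 2: output 1; order=[0,1]; indeg=(0,0,1,0,0,2,1,0,1)
step 3: output 3; order=[0,1,3]; indeg=(0,0,1,0,0,2,1,0,1)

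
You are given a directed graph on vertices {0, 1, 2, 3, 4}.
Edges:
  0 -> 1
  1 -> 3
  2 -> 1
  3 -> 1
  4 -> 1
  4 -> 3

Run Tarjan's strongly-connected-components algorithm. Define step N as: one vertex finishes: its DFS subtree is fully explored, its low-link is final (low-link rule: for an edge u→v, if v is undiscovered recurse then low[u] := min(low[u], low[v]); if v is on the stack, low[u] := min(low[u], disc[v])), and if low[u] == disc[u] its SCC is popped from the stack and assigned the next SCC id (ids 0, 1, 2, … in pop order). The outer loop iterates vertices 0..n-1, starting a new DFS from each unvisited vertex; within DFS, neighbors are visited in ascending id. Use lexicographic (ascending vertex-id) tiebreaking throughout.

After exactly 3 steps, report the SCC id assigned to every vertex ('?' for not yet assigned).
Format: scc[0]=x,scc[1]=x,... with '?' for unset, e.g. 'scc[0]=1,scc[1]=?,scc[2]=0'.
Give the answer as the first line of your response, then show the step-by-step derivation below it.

scc[0]=1,scc[1]=0,scc[2]=?,scc[3]=0,scc[4]=?

step 1: low=(low[0]=0,low[1]=1,low[2]=?,low[3]=1,low[4]=?); scc=(scc[0]=?,scc[1]=?,scc[2]=?,scc[3]=?,scc[4]=?)
step 2: low=(low[0]=0,low[1]=1,low[2]=?,low[3]=1,low[4]=?); scc=(scc[0]=?,scc[1]=0,scc[2]=?,scc[3]=0,scc[4]=?)
step 3: low=(low[0]=0,low[1]=1,low[2]=?,low[3]=1,low[4]=?); scc=(scc[0]=1,scc[1]=0,scc[2]=?,scc[3]=0,scc[4]=?)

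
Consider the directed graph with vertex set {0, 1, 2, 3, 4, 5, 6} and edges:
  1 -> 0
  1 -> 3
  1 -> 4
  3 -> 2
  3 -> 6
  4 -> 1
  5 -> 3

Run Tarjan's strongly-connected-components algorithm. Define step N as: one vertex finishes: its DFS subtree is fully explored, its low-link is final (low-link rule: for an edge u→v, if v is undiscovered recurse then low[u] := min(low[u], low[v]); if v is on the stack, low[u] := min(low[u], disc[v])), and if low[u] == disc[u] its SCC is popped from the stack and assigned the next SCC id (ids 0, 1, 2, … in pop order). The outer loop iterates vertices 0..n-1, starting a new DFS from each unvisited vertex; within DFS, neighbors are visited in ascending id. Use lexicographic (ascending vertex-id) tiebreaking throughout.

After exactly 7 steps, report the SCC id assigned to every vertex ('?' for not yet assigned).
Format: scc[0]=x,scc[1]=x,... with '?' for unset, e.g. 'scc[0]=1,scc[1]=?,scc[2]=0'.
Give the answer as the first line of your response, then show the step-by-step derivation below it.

scc[0]=0,scc[1]=4,scc[2]=1,scc[3]=3,scc[4]=4,scc[5]=5,scc[6]=2

step 1: low=(low[0]=0,low[1]=?,low[2]=?,low[3]=?,low[4]=?,low[5]=?,low[6]=?); scc=(scc[0]=0,scc[1]=?,scc[2]=?,scc[3]=?,scc[4]=?,scc[5]=?,scc[6]=?)
step 2: low=(low[0]=0,low[1]=1,low[2]=3,low[3]=2,low[4]=?,low[5]=?,low[6]=?); scc=(scc[0]=0,scc[1]=?,scc[2]=1,scc[3]=?,scc[4]=?,scc[5]=?,scc[6]=?)
step 3: low=(low[0]=0,low[1]=1,low[2]=3,low[3]=2,low[4]=?,low[5]=?,low[6]=4); scc=(scc[0]=0,scc[1]=?,scc[2]=1,scc[3]=?,scc[4]=?,scc[5]=?,scc[6]=2)
step 4: low=(low[0]=0,low[1]=1,low[2]=3,low[3]=2,low[4]=?,low[5]=?,low[6]=4); scc=(scc[0]=0,scc[1]=?,scc[2]=1,scc[3]=3,scc[4]=?,scc[5]=?,scc[6]=2)
step 5: low=(low[0]=0,low[1]=1,low[2]=3,low[3]=2,low[4]=1,low[5]=?,low[6]=4); scc=(scc[0]=0,scc[1]=?,scc[2]=1,scc[3]=3,scc[4]=?,scc[5]=?,scc[6]=2)
step 6: low=(low[0]=0,low[1]=1,low[2]=3,low[3]=2,low[4]=1,low[5]=?,low[6]=4); scc=(scc[0]=0,scc[1]=4,scc[2]=1,scc[3]=3,scc[4]=4,scc[5]=?,scc[6]=2)
step 7: low=(low[0]=0,low[1]=1,low[2]=3,low[3]=2,low[4]=1,low[5]=6,low[6]=4); scc=(scc[0]=0,scc[1]=4,scc[2]=1,scc[3]=3,scc[4]=4,scc[5]=5,scc[6]=2)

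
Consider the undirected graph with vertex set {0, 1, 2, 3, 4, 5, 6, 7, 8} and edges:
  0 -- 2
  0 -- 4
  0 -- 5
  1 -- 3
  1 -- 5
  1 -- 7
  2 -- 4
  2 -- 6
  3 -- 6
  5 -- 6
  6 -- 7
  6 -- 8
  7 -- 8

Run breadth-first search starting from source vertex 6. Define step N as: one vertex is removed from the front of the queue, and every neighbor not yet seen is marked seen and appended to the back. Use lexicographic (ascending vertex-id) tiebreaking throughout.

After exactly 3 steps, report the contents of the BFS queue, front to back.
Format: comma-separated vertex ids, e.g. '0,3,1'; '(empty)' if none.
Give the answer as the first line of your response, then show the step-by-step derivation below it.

5,7,8,0,4,1

step 1: dequeue 6; queue=[2,3,5,7,8]; order=6
step 2: dequeue 2; queue=[3,5,7,8,0,4]; order=6,2
step 3: dequeue 3; queue=[5,7,8,0,4,1]; order=6,2,3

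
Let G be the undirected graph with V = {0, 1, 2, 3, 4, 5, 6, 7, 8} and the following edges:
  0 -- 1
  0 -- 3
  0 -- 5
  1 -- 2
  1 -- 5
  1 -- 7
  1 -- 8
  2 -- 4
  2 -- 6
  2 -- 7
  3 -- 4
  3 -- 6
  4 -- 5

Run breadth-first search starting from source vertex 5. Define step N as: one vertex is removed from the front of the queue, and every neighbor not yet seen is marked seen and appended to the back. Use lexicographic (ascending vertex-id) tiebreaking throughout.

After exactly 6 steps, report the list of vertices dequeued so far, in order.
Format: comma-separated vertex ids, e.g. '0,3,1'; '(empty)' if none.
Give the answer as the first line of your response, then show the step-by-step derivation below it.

5,0,1,4,3,2

step 1: dequeue 5; queue=[0,1,4]; order=5
step 2: dequeue 0; queue=[1,4,3]; order=5,0
step 3: dequeue 1; queue=[4,3,2,7,8]; order=5,0,1
step 4: dequeue 4; queue=[3,2,7,8]; order=5,0,1,4
step 5: dequeue 3; queue=[2,7,8,6]; order=5,0,1,4,3
step 6: dequeue 2; queue=[7,8,6]; order=5,0,1,4,3,2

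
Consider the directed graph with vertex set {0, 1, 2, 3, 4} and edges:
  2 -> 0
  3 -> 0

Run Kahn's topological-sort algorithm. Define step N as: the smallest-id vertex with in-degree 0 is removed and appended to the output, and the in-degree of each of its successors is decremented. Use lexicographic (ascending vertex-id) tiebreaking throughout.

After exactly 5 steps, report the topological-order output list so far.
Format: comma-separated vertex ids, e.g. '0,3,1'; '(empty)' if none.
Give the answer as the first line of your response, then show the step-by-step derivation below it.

1,2,3,0,4

step 1: output 1; order=[1]; indeg=(2,0,0,0,0)
step 2: output 2; order=[1,2]; indeg=(1,0,0,0,0)
step 3: output 3; order=[1,2,3]; indeg=(0,0,0,0,0)
step 4: output 0; order=[1,2,3,0]; indeg=(0,0,0,0,0)
step 5: output 4; order=[1,2,3,0,4]; indeg=(0,0,0,0,0)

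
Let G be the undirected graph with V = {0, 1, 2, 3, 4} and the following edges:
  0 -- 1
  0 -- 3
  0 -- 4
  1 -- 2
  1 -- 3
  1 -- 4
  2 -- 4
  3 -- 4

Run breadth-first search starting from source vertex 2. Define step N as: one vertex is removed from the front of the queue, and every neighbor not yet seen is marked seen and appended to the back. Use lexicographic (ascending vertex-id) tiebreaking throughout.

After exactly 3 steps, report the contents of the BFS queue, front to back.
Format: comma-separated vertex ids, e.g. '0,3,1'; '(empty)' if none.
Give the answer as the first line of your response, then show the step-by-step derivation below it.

0,3

step 1: dequeue 2; queue=[1,4]; order=2
step 2: dequeue 1; queue=[4,0,3]; order=2,1
step 3: dequeue 4; queue=[0,3]; order=2,1,4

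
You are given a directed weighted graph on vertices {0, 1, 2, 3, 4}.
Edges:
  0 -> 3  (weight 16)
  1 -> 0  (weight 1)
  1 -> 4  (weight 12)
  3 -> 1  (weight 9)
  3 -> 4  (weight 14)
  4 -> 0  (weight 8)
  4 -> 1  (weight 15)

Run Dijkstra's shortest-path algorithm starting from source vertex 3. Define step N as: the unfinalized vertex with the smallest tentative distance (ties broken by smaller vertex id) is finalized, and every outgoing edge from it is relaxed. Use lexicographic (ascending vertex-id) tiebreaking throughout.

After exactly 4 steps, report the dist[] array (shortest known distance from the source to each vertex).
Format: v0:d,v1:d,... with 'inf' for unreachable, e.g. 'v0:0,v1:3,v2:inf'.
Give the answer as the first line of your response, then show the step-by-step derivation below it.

v0:10,v1:9,v2:inf,v3:0,v4:14

step 1: dist = v0:inf,v1:9,v2:inf,v3:0,v4:14
step 2: dist = v0:10,v1:9,v2:inf,v3:0,v4:14
step 3: dist = v0:10,v1:9,v2:inf,v3:0,v4:14
step 4: dist = v0:10,v1:9,v2:inf,v3:0,v4:14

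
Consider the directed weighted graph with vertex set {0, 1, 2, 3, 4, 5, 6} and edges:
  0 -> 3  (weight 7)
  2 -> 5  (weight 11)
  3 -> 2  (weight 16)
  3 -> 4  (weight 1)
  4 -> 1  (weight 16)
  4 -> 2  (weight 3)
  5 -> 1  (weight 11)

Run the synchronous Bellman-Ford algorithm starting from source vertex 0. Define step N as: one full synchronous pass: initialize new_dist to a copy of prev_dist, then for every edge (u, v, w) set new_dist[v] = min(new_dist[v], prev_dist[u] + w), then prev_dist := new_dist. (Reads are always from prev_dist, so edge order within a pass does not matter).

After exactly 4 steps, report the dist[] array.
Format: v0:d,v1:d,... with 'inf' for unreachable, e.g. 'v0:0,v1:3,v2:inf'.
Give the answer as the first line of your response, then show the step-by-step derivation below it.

v0:0,v1:24,v2:11,v3:7,v4:8,v5:22,v6:inf

step 1: dist = v0:0,v1:inf,v2:inf,v3:7,v4:inf,v5:inf,v6:inf
step 2: dist = v0:0,v1:inf,v2:23,v3:7,v4:8,v5:inf,v6:inf
step 3: dist = v0:0,v1:24,v2:11,v3:7,v4:8,v5:34,v6:inf
step 4: dist = v0:0,v1:24,v2:11,v3:7,v4:8,v5:22,v6:inf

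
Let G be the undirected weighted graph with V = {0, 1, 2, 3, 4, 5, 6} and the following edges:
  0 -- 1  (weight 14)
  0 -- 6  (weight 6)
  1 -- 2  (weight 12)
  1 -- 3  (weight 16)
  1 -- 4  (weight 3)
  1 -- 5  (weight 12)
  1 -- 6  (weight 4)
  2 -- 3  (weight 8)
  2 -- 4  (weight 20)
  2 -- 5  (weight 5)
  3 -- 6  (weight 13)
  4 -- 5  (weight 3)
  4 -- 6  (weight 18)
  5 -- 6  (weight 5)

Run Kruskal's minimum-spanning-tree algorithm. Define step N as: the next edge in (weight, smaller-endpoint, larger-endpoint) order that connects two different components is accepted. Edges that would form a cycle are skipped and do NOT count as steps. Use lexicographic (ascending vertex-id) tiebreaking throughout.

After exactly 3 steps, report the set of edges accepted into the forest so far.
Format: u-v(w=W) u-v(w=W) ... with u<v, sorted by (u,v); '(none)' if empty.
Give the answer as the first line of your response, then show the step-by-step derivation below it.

1-4(w=3) 1-6(w=4) 4-5(w=3)

step 1: add edge 1-4 (w=3); MST = {1-4(w=3)}
step 2: add edge 4-5 (w=3); MST = {1-4(w=3) 4-5(w=3)}
step 3: add edge 1-6 (w=4); MST = {1-4(w=3) 1-6(w=4) 4-5(w=3)}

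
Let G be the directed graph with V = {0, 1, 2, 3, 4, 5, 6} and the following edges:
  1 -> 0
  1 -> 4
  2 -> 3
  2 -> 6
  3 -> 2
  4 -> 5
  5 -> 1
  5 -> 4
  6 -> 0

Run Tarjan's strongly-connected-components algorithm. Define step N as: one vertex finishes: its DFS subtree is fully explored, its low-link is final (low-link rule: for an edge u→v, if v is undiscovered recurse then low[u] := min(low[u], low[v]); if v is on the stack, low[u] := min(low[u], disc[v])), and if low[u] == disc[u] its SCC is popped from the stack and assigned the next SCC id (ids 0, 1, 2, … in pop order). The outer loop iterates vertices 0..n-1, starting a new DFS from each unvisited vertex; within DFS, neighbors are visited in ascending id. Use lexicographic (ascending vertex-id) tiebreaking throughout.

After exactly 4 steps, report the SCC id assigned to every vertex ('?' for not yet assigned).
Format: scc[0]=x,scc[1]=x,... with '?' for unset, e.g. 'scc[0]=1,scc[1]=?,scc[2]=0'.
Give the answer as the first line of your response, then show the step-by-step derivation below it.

scc[0]=0,scc[1]=1,scc[2]=?,scc[3]=?,scc[4]=1,scc[5]=1,scc[6]=?

step 1: low=(low[0]=0,low[1]=?,low[2]=?,low[3]=?,low[4]=?,low[5]=?,low[6]=?); scc=(scc[0]=0,scc[1]=?,scc[2]=?,scc[3]=?,scc[4]=?,scc[5]=?,scc[6]=?)
step 2: low=(low[0]=0,low[1]=1,low[2]=?,low[3]=?,low[4]=2,low[5]=1,low[6]=?); scc=(scc[0]=0,scc[1]=?,scc[2]=?,scc[3]=?,scc[4]=?,scc[5]=?,scc[6]=?)
step 3: low=(low[0]=0,low[1]=1,low[2]=?,low[3]=?,low[4]=1,low[5]=1,low[6]=?); scc=(scc[0]=0,scc[1]=?,scc[2]=?,scc[3]=?,scc[4]=?,scc[5]=?,scc[6]=?)
step 4: low=(low[0]=0,low[1]=1,low[2]=?,low[3]=?,low[4]=1,low[5]=1,low[6]=?); scc=(scc[0]=0,scc[1]=1,scc[2]=?,scc[3]=?,scc[4]=1,scc[5]=1,scc[6]=?)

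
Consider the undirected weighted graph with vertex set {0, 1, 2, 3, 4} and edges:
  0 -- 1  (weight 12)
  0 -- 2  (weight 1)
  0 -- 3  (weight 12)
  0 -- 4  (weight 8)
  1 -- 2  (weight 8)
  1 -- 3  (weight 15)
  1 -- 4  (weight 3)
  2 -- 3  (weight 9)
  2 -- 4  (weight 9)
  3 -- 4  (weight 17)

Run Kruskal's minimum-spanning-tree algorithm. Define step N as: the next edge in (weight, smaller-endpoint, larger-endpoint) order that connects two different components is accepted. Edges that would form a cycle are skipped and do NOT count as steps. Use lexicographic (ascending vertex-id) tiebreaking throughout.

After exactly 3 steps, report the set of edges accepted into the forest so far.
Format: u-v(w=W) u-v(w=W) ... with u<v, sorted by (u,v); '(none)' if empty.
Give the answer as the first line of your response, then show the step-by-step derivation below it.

0-2(w=1) 0-4(w=8) 1-4(w=3)

step 1: add edge 0-2 (w=1); MST = {0-2(w=1)}
step 2: add edge 1-4 (w=3); MST = {0-2(w=1) 1-4(w=3)}
step 3: add edge 0-4 (w=8); MST = {0-2(w=1) 0-4(w=8) 1-4(w=3)}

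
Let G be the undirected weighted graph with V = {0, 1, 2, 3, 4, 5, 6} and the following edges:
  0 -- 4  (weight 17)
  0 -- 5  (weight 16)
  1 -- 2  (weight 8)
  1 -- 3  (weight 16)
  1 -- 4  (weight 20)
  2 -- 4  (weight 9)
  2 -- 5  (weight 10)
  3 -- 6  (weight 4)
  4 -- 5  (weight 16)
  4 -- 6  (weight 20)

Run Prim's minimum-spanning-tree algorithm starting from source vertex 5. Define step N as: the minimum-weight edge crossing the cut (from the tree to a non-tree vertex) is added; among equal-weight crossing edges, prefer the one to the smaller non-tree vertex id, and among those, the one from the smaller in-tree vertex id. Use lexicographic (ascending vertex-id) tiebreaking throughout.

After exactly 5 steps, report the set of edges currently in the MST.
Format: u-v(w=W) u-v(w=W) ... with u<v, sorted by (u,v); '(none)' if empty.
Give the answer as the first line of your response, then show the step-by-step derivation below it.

0-5(w=16) 1-2(w=8) 1-3(w=16) 2-4(w=9) 2-5(w=10)

step 1: add edge 2-5 (w=10); MST = {2-5(w=10)}
step 2: add edge 1-2 (w=8); MST = {1-2(w=8) 2-5(w=10)}
step 3: add edge 2-4 (w=9); MST = {1-2(w=8) 2-4(w=9) 2-5(w=10)}
step 4: add edge 0-5 (w=16); MST = {0-5(w=16) 1-2(w=8) 2-4(w=9) 2-5(w=10)}
step 5: add edge 1-3 (w=16); MST = {0-5(w=16) 1-2(w=8) 1-3(w=16) 2-4(w=9) 2-5(w=10)}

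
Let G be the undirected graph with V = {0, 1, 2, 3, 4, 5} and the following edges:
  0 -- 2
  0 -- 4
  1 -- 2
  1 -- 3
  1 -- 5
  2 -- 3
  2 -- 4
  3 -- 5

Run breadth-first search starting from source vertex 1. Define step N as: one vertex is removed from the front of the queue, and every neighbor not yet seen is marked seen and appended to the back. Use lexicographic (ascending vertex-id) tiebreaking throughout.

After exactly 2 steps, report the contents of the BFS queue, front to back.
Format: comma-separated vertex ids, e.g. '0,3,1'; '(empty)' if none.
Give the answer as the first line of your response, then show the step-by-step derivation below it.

3,5,0,4

step 1: dequeue 1; queue=[2,3,5]; order=1
step 2: dequeue 2; queue=[3,5,0,4]; order=1,2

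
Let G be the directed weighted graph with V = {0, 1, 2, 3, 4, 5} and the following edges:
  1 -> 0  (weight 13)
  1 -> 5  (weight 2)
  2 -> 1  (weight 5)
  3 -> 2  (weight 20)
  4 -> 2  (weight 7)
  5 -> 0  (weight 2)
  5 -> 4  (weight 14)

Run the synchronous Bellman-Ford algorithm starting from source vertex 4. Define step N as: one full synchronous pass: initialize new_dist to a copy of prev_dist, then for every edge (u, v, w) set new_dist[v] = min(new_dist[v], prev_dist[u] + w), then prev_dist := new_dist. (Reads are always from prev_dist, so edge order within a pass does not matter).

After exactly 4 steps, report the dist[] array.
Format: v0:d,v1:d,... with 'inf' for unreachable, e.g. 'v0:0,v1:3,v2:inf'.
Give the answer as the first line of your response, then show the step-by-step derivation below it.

v0:16,v1:12,v2:7,v3:inf,v4:0,v5:14

step 1: dist = v0:inf,v1:inf,v2:7,v3:inf,v4:0,v5:inf
step 2: dist = v0:inf,v1:12,v2:7,v3:inf,v4:0,v5:inf
step 3: dist = v0:25,v1:12,v2:7,v3:inf,v4:0,v5:14
step 4: dist = v0:16,v1:12,v2:7,v3:inf,v4:0,v5:14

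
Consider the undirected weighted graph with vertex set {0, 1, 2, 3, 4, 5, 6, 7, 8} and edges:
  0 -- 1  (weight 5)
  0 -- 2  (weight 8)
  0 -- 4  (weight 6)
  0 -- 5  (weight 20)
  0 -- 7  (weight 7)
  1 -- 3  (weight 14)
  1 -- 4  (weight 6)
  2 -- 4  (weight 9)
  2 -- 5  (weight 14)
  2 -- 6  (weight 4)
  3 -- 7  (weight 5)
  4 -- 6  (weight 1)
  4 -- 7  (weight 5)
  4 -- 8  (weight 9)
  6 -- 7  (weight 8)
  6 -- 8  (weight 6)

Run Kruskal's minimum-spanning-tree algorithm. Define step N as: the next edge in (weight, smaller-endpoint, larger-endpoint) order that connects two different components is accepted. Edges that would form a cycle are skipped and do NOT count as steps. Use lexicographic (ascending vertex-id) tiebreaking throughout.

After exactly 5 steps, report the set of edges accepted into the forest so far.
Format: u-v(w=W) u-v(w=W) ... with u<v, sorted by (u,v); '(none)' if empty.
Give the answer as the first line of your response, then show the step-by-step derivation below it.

0-1(w=5) 2-6(w=4) 3-7(w=5) 4-6(w=1) 4-7(w=5)

step 1: add edge 4-6 (w=1); MST = {4-6(w=1)}
step 2: add edge 2-6 (w=4); MST = {2-6(w=4) 4-6(w=1)}
step 3: add edge 0-1 (w=5); MST = {0-1(w=5) 2-6(w=4) 4-6(w=1)}
step 4: add edge 3-7 (w=5); MST = {0-1(w=5) 2-6(w=4) 3-7(w=5) 4-6(w=1)}
step 5: add edge 4-7 (w=5); MST = {0-1(w=5) 2-6(w=4) 3-7(w=5) 4-6(w=1) 4-7(w=5)}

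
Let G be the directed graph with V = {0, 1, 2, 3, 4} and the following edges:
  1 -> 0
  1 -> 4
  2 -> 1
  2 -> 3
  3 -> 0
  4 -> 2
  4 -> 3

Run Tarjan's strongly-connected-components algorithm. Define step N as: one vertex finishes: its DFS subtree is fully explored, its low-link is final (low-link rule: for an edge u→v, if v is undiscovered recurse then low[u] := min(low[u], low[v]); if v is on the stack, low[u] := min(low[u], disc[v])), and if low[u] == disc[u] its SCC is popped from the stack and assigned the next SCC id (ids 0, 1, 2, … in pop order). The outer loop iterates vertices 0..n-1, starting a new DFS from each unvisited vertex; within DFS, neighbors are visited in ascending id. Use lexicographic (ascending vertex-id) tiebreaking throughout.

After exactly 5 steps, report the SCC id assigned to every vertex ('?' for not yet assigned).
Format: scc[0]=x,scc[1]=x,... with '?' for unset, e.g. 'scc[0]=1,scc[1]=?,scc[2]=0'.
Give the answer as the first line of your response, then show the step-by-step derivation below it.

scc[0]=0,scc[1]=2,scc[2]=2,scc[3]=1,scc[4]=2

step 1: low=(low[0]=0,low[1]=?,low[2]=?,low[3]=?,low[4]=?); scc=(scc[0]=0,scc[1]=?,scc[2]=?,scc[3]=?,scc[4]=?)
step 2: low=(low[0]=0,low[1]=1,low[2]=1,low[3]=4,low[4]=2); scc=(scc[0]=0,scc[1]=?,scc[2]=?,scc[3]=1,scc[4]=?)
step 3: low=(low[0]=0,low[1]=1,low[2]=1,low[3]=4,low[4]=2); scc=(scc[0]=0,scc[1]=?,scc[2]=?,scc[3]=1,scc[4]=?)
step 4: low=(low[0]=0,low[1]=1,low[2]=1,low[3]=4,low[4]=1); scc=(scc[0]=0,scc[1]=?,scc[2]=?,scc[3]=1,scc[4]=?)
step 5: low=(low[0]=0,low[1]=1,low[2]=1,low[3]=4,low[4]=1); scc=(scc[0]=0,scc[1]=2,scc[2]=2,scc[3]=1,scc[4]=2)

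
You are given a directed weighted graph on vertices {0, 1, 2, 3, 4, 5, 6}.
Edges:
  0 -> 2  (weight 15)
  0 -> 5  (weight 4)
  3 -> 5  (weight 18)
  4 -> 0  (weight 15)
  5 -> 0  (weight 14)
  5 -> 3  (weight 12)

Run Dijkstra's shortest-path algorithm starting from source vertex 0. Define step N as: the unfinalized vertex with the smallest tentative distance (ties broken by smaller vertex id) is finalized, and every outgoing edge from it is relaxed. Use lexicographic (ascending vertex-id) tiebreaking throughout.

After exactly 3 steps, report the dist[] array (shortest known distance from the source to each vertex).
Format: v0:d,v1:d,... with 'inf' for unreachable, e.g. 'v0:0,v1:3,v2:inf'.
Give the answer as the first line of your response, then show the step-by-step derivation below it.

v0:0,v1:inf,v2:15,v3:16,v4:inf,v5:4,v6:inf

step 1: dist = v0:0,v1:inf,v2:15,v3:inf,v4:inf,v5:4,v6:inf
step 2: dist = v0:0,v1:inf,v2:15,v3:16,v4:inf,v5:4,v6:inf
step 3: dist = v0:0,v1:inf,v2:15,v3:16,v4:inf,v5:4,v6:inf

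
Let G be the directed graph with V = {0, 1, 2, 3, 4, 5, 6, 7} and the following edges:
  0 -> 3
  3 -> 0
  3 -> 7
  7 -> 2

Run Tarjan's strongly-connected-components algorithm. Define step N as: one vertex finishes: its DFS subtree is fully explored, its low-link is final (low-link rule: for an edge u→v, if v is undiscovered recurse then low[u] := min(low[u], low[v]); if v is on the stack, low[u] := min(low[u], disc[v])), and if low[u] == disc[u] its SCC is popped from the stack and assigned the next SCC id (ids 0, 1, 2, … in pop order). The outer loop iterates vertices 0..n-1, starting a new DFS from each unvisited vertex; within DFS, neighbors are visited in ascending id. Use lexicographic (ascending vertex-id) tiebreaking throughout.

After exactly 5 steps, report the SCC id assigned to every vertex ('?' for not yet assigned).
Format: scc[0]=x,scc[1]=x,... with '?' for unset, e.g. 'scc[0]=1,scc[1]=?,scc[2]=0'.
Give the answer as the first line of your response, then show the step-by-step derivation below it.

scc[0]=2,scc[1]=3,scc[2]=0,scc[3]=2,scc[4]=?,scc[5]=?,scc[6]=?,scc[7]=1

step 1: low=(low[0]=0,low[1]=?,low[2]=3,low[3]=0,low[4]=?,low[5]=?,low[6]=?,low[7]=2); scc=(scc[0]=?,scc[1]=?,scc[2]=0,scc[3]=?,scc[4]=?,scc[5]=?,scc[6]=?,scc[7]=?)
step 2: low=(low[0]=0,low[1]=?,low[2]=3,low[3]=0,low[4]=?,low[5]=?,low[6]=?,low[7]=2); scc=(scc[0]=?,scc[1]=?,scc[2]=0,scc[3]=?,scc[4]=?,scc[5]=?,scc[6]=?,scc[7]=1)
step 3: low=(low[0]=0,low[1]=?,low[2]=3,low[3]=0,low[4]=?,low[5]=?,low[6]=?,low[7]=2); scc=(scc[0]=?,scc[1]=?,scc[2]=0,scc[3]=?,scc[4]=?,scc[5]=?,scc[6]=?,scc[7]=1)
step 4: low=(low[0]=0,low[1]=?,low[2]=3,low[3]=0,low[4]=?,low[5]=?,low[6]=?,low[7]=2); scc=(scc[0]=2,scc[1]=?,scc[2]=0,scc[3]=2,scc[4]=?,scc[5]=?,scc[6]=?,scc[7]=1)
step 5: low=(low[0]=0,low[1]=4,low[2]=3,low[3]=0,low[4]=?,low[5]=?,low[6]=?,low[7]=2); scc=(scc[0]=2,scc[1]=3,scc[2]=0,scc[3]=2,scc[4]=?,scc[5]=?,scc[6]=?,scc[7]=1)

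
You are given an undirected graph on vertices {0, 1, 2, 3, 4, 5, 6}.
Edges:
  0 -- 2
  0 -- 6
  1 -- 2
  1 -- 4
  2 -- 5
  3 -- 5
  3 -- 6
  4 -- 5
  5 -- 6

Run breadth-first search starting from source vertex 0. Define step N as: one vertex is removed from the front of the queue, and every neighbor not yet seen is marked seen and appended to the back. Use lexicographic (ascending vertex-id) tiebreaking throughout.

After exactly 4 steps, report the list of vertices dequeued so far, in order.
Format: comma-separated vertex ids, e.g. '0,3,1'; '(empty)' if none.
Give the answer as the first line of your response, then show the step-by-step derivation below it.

0,2,6,1

step 1: dequeue 0; queue=[2,6]; order=0
step 2: dequeue 2; queue=[6,1,5]; order=0,2
step 3: dequeue 6; queue=[1,5,3]; order=0,2,6
step 4: dequeue 1; queue=[5,3,4]; order=0,2,6,1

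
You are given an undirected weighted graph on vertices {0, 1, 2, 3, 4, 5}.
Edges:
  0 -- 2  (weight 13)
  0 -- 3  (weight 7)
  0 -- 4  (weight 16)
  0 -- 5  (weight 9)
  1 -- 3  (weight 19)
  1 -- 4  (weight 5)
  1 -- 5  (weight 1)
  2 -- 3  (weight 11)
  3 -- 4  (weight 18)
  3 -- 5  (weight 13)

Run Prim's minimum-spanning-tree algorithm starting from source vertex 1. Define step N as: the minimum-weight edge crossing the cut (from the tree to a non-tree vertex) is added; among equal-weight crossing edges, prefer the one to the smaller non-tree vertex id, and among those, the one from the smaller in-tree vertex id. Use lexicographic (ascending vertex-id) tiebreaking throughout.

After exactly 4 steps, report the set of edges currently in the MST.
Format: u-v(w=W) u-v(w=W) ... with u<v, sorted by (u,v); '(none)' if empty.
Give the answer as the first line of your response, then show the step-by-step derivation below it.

0-3(w=7) 0-5(w=9) 1-4(w=5) 1-5(w=1)

step 1: add edge 1-5 (w=1); MST = {1-5(w=1)}
step 2: add edge 1-4 (w=5); MST = {1-4(w=5) 1-5(w=1)}
step 3: add edge 0-5 (w=9); MST = {0-5(w=9) 1-4(w=5) 1-5(w=1)}
step 4: add edge 0-3 (w=7); MST = {0-3(w=7) 0-5(w=9) 1-4(w=5) 1-5(w=1)}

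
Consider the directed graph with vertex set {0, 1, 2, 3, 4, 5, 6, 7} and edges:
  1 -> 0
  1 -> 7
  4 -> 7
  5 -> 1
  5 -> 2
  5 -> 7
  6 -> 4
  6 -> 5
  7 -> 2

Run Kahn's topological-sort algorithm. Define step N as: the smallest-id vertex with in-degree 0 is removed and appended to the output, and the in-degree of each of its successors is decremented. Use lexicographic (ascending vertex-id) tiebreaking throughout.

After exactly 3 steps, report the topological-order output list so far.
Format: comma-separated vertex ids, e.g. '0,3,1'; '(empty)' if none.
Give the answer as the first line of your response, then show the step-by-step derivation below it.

3,6,4

step 1: output 3; order=[3]; indeg=(1,1,2,0,1,1,0,3)
step 2: output 6; order=[3,6]; indeg=(1,1,2,0,0,0,0,3)
step 3: output 4; order=[3,6,4]; indeg=(1,1,2,0,0,0,0,2)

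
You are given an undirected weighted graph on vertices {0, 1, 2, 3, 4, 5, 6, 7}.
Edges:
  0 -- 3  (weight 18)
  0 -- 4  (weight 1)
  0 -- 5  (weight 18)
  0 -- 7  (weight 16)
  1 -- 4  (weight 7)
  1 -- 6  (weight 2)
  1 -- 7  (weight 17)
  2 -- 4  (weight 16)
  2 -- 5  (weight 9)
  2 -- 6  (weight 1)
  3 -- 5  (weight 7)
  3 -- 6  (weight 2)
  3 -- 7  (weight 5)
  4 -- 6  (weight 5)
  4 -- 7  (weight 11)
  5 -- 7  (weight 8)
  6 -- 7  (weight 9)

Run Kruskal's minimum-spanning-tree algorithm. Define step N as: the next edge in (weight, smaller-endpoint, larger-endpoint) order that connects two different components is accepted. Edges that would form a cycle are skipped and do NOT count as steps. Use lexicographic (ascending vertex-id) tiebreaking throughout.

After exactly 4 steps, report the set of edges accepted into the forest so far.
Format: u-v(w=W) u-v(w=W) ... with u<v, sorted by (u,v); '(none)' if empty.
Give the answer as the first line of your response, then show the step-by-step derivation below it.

0-4(w=1) 1-6(w=2) 2-6(w=1) 3-6(w=2)

step 1: add edge 0-4 (w=1); MST = {0-4(w=1)}
step 2: add edge 2-6 (w=1); MST = {0-4(w=1) 2-6(w=1)}
step 3: add edge 1-6 (w=2); MST = {0-4(w=1) 1-6(w=2) 2-6(w=1)}
step 4: add edge 3-6 (w=2); MST = {0-4(w=1) 1-6(w=2) 2-6(w=1) 3-6(w=2)}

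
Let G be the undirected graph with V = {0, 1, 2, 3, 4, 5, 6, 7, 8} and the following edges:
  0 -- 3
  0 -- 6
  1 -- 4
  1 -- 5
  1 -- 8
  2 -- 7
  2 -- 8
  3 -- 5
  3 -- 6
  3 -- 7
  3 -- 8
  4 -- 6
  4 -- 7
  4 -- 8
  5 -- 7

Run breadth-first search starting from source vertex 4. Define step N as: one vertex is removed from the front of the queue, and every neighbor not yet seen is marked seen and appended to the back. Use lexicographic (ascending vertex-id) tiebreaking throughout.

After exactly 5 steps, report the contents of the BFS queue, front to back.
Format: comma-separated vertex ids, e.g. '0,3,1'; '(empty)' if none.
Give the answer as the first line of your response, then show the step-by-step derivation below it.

5,0,3,2

step 1: dequeue 4; queue=[1,6,7,8]; order=4
step 2: dequeue 1; queue=[6,7,8,5]; order=4,1
step 3: dequeue 6; queue=[7,8,5,0,3]; order=4,1,6
step 4: dequeue 7; queue=[8,5,0,3,2]; order=4,1,6,7
step 5: dequeue 8; queue=[5,0,3,2]; order=4,1,6,7,8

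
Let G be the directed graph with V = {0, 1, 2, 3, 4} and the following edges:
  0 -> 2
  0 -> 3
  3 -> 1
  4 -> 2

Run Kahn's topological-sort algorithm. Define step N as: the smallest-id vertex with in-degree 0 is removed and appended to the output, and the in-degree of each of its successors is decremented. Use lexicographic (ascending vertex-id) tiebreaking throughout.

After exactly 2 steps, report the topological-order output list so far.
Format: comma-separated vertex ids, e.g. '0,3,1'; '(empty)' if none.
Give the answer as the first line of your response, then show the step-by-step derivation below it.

0,3

step 1: output 0; order=[0]; indeg=(0,1,1,0,0)
step 2: output 3; order=[0,3]; indeg=(0,0,1,0,0)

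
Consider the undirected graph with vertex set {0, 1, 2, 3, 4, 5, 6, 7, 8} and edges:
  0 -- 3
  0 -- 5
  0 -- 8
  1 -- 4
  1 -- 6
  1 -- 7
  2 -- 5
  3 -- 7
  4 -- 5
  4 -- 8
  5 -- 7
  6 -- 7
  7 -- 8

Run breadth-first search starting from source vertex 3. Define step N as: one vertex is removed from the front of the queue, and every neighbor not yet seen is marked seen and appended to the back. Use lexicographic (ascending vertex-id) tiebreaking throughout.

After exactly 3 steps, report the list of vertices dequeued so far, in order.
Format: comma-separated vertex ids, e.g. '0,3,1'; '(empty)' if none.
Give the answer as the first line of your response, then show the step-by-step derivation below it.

3,0,7

step 1: dequeue 3; queue=[0,7]; order=3
step 2: dequeue 0; queue=[7,5,8]; order=3,0
step 3: dequeue 7; queue=[5,8,1,6]; order=3,0,7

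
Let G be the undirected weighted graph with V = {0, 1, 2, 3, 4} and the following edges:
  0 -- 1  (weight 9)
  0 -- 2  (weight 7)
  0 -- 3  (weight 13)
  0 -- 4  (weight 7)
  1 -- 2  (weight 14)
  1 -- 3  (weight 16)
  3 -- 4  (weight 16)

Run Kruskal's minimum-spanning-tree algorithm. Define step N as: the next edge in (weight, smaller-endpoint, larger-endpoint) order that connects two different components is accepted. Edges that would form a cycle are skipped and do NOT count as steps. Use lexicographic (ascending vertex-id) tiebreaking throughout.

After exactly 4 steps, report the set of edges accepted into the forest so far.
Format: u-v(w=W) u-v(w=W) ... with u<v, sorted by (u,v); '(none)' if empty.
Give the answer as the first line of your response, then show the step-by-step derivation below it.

0-1(w=9) 0-2(w=7) 0-3(w=13) 0-4(w=7)

step 1: add edge 0-2 (w=7); MST = {0-2(w=7)}
step 2: add edge 0-4 (w=7); MST = {0-2(w=7) 0-4(w=7)}
step 3: add edge 0-1 (w=9); MST = {0-1(w=9) 0-2(w=7) 0-4(w=7)}
step 4: add edge 0-3 (w=13); MST = {0-1(w=9) 0-2(w=7) 0-3(w=13) 0-4(w=7)}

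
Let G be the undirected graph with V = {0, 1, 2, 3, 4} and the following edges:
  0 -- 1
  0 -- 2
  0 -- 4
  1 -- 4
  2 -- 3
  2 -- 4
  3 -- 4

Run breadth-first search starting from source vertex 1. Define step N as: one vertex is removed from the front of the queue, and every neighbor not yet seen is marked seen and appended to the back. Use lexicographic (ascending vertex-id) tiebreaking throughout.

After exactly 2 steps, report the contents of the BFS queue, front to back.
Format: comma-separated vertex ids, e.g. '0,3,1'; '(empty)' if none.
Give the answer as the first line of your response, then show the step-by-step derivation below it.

4,2

step 1: dequeue 1; queue=[0,4]; order=1
step 2: dequeue 0; queue=[4,2]; order=1,0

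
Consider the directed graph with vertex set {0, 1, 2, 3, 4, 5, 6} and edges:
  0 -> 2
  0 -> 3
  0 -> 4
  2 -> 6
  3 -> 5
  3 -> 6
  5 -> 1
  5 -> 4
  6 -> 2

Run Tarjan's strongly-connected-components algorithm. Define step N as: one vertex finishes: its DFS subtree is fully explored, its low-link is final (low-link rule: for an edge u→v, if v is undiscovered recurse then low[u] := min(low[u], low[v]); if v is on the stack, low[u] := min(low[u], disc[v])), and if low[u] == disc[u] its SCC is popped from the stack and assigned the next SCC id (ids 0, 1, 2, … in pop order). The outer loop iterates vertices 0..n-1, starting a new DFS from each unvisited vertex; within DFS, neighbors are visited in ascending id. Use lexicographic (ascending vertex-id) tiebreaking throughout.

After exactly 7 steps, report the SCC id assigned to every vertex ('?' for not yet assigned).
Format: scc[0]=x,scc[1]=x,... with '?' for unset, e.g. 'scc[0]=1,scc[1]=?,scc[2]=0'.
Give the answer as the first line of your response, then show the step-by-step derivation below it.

scc[0]=5,scc[1]=1,scc[2]=0,scc[3]=4,scc[4]=2,scc[5]=3,scc[6]=0

step 1: low=(low[0]=0,low[1]=?,low[2]=1,low[3]=?,low[4]=?,low[5]=?,low[6]=1); scc=(scc[0]=?,scc[1]=?,scc[2]=?,scc[3]=?,scc[4]=?,scc[5]=?,scc[6]=?)
step 2: low=(low[0]=0,low[1]=?,low[2]=1,low[3]=?,low[4]=?,low[5]=?,low[6]=1); scc=(scc[0]=?,scc[1]=?,scc[2]=0,scc[3]=?,scc[4]=?,scc[5]=?,scc[6]=0)
step 3: low=(low[0]=0,low[1]=5,low[2]=1,low[3]=3,low[4]=?,low[5]=4,low[6]=1); scc=(scc[0]=?,scc[1]=1,scc[2]=0,scc[3]=?,scc[4]=?,scc[5]=?,scc[6]=0)
step 4: low=(low[0]=0,low[1]=5,low[2]=1,low[3]=3,low[4]=6,low[5]=4,low[6]=1); scc=(scc[0]=?,scc[1]=1,scc[2]=0,scc[3]=?,scc[4]=2,scc[5]=?,scc[6]=0)
step 5: low=(low[0]=0,low[1]=5,low[2]=1,low[3]=3,low[4]=6,low[5]=4,low[6]=1); scc=(scc[0]=?,scc[1]=1,scc[2]=0,scc[3]=?,scc[4]=2,scc[5]=3,scc[6]=0)
step 6: low=(low[0]=0,low[1]=5,low[2]=1,low[3]=3,low[4]=6,low[5]=4,low[6]=1); scc=(scc[0]=?,scc[1]=1,scc[2]=0,scc[3]=4,scc[4]=2,scc[5]=3,scc[6]=0)
step 7: low=(low[0]=0,low[1]=5,low[2]=1,low[3]=3,low[4]=6,low[5]=4,low[6]=1); scc=(scc[0]=5,scc[1]=1,scc[2]=0,scc[3]=4,scc[4]=2,scc[5]=3,scc[6]=0)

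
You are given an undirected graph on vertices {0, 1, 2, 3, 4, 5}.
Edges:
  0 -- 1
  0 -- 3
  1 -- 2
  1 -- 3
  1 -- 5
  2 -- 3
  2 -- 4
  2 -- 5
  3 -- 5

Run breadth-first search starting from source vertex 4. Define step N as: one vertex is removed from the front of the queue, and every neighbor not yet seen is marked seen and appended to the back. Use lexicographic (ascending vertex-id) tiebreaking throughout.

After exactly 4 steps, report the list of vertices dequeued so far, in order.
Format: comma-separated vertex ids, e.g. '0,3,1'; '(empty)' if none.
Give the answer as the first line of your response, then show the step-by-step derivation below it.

4,2,1,3

step 1: dequeue 4; queue=[2]; order=4
step 2: dequeue 2; queue=[1,3,5]; order=4,2
step 3: dequeue 1; queue=[3,5,0]; order=4,2,1
step 4: dequeue 3; queue=[5,0]; order=4,2,1,3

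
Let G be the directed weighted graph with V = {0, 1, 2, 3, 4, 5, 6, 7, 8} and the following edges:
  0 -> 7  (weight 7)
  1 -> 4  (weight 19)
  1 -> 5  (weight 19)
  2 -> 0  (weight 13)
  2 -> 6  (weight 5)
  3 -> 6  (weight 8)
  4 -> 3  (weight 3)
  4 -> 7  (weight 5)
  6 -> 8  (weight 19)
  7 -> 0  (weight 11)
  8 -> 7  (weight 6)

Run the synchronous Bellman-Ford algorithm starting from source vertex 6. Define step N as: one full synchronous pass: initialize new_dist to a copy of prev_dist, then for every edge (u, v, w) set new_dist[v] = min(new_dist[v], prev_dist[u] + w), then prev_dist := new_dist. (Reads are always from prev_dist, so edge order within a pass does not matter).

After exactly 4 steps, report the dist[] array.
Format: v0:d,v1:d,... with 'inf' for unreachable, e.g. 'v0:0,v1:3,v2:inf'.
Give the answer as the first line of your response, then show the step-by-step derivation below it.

v0:36,v1:inf,v2:inf,v3:inf,v4:inf,v5:inf,v6:0,v7:25,v8:19

step 1: dist = v0:inf,v1:inf,v2:inf,v3:inf,v4:inf,v5:inf,v6:0,v7:inf,v8:19
step 2: dist = v0:inf,v1:inf,v2:inf,v3:inf,v4:inf,v5:inf,v6:0,v7:25,v8:19
step 3: dist = v0:36,v1:inf,v2:inf,v3:inf,v4:inf,v5:inf,v6:0,v7:25,v8:19
step 4: dist = v0:36,v1:inf,v2:inf,v3:inf,v4:inf,v5:inf,v6:0,v7:25,v8:19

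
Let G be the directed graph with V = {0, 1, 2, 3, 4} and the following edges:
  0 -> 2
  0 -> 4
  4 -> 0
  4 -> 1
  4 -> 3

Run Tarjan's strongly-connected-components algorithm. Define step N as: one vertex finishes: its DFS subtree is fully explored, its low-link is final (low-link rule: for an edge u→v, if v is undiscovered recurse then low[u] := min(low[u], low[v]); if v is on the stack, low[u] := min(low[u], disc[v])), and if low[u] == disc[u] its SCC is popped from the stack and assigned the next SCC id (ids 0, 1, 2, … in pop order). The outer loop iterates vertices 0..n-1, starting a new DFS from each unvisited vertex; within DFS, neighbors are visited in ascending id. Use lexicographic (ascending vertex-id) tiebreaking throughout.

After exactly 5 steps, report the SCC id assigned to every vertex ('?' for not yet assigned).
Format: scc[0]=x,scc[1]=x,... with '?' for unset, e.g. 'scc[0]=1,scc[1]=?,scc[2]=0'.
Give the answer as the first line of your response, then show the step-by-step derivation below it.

scc[0]=3,scc[1]=1,scc[2]=0,scc[3]=2,scc[4]=3

step 1: low=(low[0]=0,low[1]=?,low[2]=1,low[3]=?,low[4]=?); scc=(scc[0]=?,scc[1]=?,scc[2]=0,scc[3]=?,scc[4]=?)
step 2: low=(low[0]=0,low[1]=3,low[2]=1,low[3]=?,low[4]=0); scc=(scc[0]=?,scc[1]=1,scc[2]=0,scc[3]=?,scc[4]=?)
step 3: low=(low[0]=0,low[1]=3,low[2]=1,low[3]=4,low[4]=0); scc=(scc[0]=?,scc[1]=1,scc[2]=0,scc[3]=2,scc[4]=?)
step 4: low=(low[0]=0,low[1]=3,low[2]=1,low[3]=4,low[4]=0); scc=(scc[0]=?,scc[1]=1,scc[2]=0,scc[3]=2,scc[4]=?)
step 5: low=(low[0]=0,low[1]=3,low[2]=1,low[3]=4,low[4]=0); scc=(scc[0]=3,scc[1]=1,scc[2]=0,scc[3]=2,scc[4]=3)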